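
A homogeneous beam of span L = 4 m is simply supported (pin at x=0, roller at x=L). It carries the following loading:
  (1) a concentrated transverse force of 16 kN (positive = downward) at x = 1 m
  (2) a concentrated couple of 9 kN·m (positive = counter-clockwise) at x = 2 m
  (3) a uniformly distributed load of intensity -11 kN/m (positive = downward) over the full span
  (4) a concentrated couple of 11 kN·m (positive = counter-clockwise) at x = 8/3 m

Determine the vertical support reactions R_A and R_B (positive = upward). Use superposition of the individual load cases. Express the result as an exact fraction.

Load 1 — point force P=16 kN at a=1 m (b=L-a=3):
  R_A = Pb/L = 16·3/4 = 12 kN
  R_B = Pa/L = 16·1/4 = 4 kN
Load 2 — applied couple M₀=9 kN·m at a=2 m (b=L-a=2):
  R_A = M₀/L = 9/4 kN
  R_B = -M₀/L = -9/4 kN
Load 3 — uniform load w=-11 kN/m over full span:
  R_A = wL/2 = (-11)·4/2 = -22 kN
  R_B = wL/2 = (-11)·4/2 = -22 kN
Load 4 — applied couple M₀=11 kN·m at a=8/3 m (b=L-a=4/3):
  R_A = M₀/L = 11/4 kN
  R_B = -M₀/L = -11/4 kN
Superposition: R_A = -5 kN, R_B = -23 kN

R_A = -5 kN, R_B = -23 kN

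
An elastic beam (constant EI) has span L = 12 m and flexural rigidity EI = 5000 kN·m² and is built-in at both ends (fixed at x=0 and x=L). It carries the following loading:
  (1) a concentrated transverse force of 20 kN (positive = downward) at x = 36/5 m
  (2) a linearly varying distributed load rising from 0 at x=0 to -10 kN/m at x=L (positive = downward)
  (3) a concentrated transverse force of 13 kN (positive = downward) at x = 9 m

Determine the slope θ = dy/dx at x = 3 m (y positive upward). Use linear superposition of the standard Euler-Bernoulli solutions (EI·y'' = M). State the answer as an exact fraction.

θ(3) = 24921/8000000 rad

Load 1 — point force P=20 kN at a=36/5 m (b=L-a=24/5):
  θ_1 = -Pb²x(2aL-(3a+b)x)/(2L³EI)  [x≤a] = -20·(24/5)²·3·(2·(36/5)·12-(3·(36/5)+(24/5))·3)/(2·12³·5000) = -117/15625 rad
Load 2 — triangular load w₀=-10 kN/m (0→w₀ over full span):
  θ_2 = -w₀(2x(L-x)(L-2x)(x+2L)+x²(L-x)²)/(120LEI) = -(-10)·(2·3·(12-3)·(12-2·3)·(3+2·12)+3²·(12-3)²)/(120·12·5000) = 1053/80000 rad
Load 3 — point force P=13 kN at a=9 m (b=L-a=3):
  θ_3 = -Pb²x(2aL-(3a+b)x)/(2L³EI)  [x≤a] = -13·3²·3·(2·9·12-(3·9+3)·3)/(2·12³·5000) = -819/320000 rad
Superposition: θ = Σ θ_i = 24921/8000000 rad ≈ 0.003115 rad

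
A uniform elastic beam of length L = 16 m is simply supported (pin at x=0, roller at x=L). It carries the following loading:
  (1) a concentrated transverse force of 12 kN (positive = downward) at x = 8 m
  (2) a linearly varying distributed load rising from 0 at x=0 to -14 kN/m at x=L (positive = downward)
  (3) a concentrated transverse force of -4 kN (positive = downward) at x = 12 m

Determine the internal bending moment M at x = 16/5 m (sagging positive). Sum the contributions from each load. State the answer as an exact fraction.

Load 1 — point force P=12 kN at a=8 m (b=L-a=8):
  M_1 = Pbx/L  [x≤a] = 12·8·(16/5)/16 = 96/5 kN·m
Load 2 — triangular load w₀=-14 kN/m (0→w₀ over full span):
  M_2 = w₀Lx/6 - w₀x³/(6L) = (-14)·16·(16/5)/6 - (-14)·(16/5)³/(6·16) = -14336/125 kN·m
Load 3 — point force P=-4 kN at a=12 m (b=L-a=4):
  M_3 = Pbx/L  [x≤a] = (-4)·4·(16/5)/16 = -16/5 kN·m
Superposition: M = Σ M_i = -12336/125 kN·m ≈ -98.688000 kN·m

M(16/5) = -12336/125 kN·m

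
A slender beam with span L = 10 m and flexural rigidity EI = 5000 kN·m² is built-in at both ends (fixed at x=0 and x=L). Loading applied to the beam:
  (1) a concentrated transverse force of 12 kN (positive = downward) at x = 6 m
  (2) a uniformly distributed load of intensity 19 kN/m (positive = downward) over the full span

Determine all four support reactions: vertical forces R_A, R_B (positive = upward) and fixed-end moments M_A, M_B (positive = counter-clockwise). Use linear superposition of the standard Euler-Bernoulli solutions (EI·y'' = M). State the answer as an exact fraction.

R_A = 12403/125 kN, M_A = 12739/75 kN·m, R_B = 12847/125 kN, M_B = -13171/75 kN·m

Load 1 — point force P=12 kN at a=6 m (b=L-a=4):
  R_A = Pb²(3a+b)/L³ = 12·4²·(3·6+4)/10³ = 528/125 kN
  M_A = Pab²/L² = 12·6·4²/10² = 288/25 kN·m
  R_B = Pa²(a+3b)/L³ = 12·6²·(6+3·4)/10³ = 972/125 kN
  M_B = -Pa²b/L² = -12·6²·4/10² = -432/25 kN·m
Load 2 — uniform load w=19 kN/m over full span:
  R_A = wL/2 = 19·10/2 = 95 kN
  M_A = wL²/12 = 19·10²/12 = 475/3 kN·m
  R_B = wL/2 = 19·10/2 = 95 kN
  M_B = -wL²/12 = -19·10²/12 = -475/3 kN·m
Superposition: R_A = 12403/125 kN, M_A = 12739/75 kN·m, R_B = 12847/125 kN, M_B = -13171/75 kN·m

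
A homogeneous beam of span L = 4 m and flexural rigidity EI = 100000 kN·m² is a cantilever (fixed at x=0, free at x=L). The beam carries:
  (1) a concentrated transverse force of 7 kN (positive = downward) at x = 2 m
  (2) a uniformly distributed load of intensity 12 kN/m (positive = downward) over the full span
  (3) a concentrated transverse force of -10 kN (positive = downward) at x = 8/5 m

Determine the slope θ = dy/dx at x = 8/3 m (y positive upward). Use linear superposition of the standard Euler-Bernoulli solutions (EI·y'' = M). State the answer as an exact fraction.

Load 1 — point force P=7 kN at a=2 m (b=L-a=2):
  θ_1 = -Pa²/(2EI)  [x>a] = -7·2²/(2·100000) = -7/50000 rad
Load 2 — uniform load w=12 kN/m over full span:
  θ_2 = -wx(x²-3Lx+3L²)/(6EI) = -12·(8/3)·((8/3)²-3·4·(8/3)+3·4²)/(6·100000) = -104/84375 rad
Load 3 — point force P=-10 kN at a=8/5 m (b=L-a=12/5):
  θ_3 = -Pa²/(2EI)  [x>a] = -(-10)·(8/5)²/(2·100000) = 2/15625 rad
Superposition: θ = Σ θ_i = -8401/6750000 rad ≈ -0.001245 rad

θ(8/3) = -8401/6750000 rad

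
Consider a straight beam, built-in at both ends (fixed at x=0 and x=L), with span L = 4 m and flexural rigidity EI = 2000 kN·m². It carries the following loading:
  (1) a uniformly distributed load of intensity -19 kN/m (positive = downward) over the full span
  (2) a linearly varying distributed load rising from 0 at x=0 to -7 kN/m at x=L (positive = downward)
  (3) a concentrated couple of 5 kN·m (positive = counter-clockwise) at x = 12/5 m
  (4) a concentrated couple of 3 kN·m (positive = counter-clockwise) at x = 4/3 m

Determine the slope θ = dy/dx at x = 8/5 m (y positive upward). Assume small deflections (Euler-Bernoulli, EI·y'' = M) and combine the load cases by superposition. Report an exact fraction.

θ(8/5) = 963/312500 rad

Load 1 — uniform load w=-19 kN/m over full span:
  θ_1 = -wx(L-x)(L-2x)/(12EI) = -(-19)·(8/5)·(4-(8/5))·(4-2·(8/5))/(12·2000) = 38/15625 rad
Load 2 — triangular load w₀=-7 kN/m (0→w₀ over full span):
  θ_2 = -w₀(2x(L-x)(L-2x)(x+2L)+x²(L-x)²)/(120LEI) = -(-7)·(2·(8/5)·(4-(8/5))·(4-2·(8/5))·((8/5)+2·4)+(8/5)²·(4-(8/5))²)/(120·4·2000) = 42/78125 rad
Load 3 — applied couple M₀=5 kN·m at a=12/5 m (b=L-a=8/5):
  θ_3 = (R_Ax²/2 - M_Ax)/EI  [x≤a] with R_A=9/5, M_A=8/5 = ((9/5)·(8/5)²/2 - (8/5)·(8/5))/2000 = -2/15625 rad
Load 4 — applied couple M₀=3 kN·m at a=4/3 m (b=L-a=8/3):
  θ_4 = (R_Ax²/2 - M_Ax - M₀(x-a))/EI  [x>a] with R_A=1, M_A=0 = (1·(8/5)²/2 - 0·(8/5) - 3·((8/5)-(4/3)))/2000 = 3/12500 rad
Superposition: θ = Σ θ_i = 963/312500 rad ≈ 0.003082 rad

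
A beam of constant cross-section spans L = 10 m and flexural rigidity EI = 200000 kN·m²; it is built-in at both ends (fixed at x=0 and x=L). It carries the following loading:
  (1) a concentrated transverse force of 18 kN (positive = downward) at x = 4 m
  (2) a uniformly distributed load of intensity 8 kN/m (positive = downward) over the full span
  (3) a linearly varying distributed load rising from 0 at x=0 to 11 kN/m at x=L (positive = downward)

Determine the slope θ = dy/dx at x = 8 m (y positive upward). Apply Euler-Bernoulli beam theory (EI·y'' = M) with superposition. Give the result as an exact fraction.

Load 1 — point force P=18 kN at a=4 m (b=L-a=6):
  θ_1 = Pa²(L-x)(2bL-(3b+a)(L-x))/(2L³EI)  [x>a] = 18·4²·(10-8)·(2·6·10-(3·6+4)·(10-8))/(2·10³·200000) = 171/1562500 rad
Load 2 — uniform load w=8 kN/m over full span:
  θ_2 = -wx(L-x)(L-2x)/(12EI) = -8·8·(10-8)·(10-2·8)/(12·200000) = 1/3125 rad
Load 3 — triangular load w₀=11 kN/m (0→w₀ over full span):
  θ_3 = -w₀(2x(L-x)(L-2x)(x+2L)+x²(L-x)²)/(120LEI) = -11·(2·8·(10-8)·(10-2·8)·(8+2·10)+8²·(10-8)²)/(120·10·200000) = 11/46875 rad
Superposition: θ = Σ θ_i = 3113/4687500 rad ≈ 0.000664 rad

θ(8) = 3113/4687500 rad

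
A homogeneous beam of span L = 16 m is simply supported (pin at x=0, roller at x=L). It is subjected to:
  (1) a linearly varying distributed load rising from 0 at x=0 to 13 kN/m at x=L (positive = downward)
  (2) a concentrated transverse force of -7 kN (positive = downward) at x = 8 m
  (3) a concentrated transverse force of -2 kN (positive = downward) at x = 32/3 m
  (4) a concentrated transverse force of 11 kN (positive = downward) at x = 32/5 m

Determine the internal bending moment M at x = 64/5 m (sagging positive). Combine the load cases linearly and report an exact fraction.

M(64/5) = 59384/375 kN·m

Load 1 — triangular load w₀=13 kN/m (0→w₀ over full span):
  M_1 = w₀Lx/6 - w₀x³/(6L) = 13·16·(64/5)/6 - 13·(64/5)³/(6·16) = 19968/125 kN·m
Load 2 — point force P=-7 kN at a=8 m (b=L-a=8):
  M_2 = Pa(L-x)/L  [x>a] = (-7)·8·(16-(64/5))/16 = -56/5 kN·m
Load 3 — point force P=-2 kN at a=32/3 m (b=L-a=16/3):
  M_3 = Pa(L-x)/L  [x>a] = (-2)·(32/3)·(16-(64/5))/16 = -64/15 kN·m
Load 4 — point force P=11 kN at a=32/5 m (b=L-a=48/5):
  M_4 = Pa(L-x)/L  [x>a] = 11·(32/5)·(16-(64/5))/16 = 352/25 kN·m
Superposition: M = Σ M_i = 59384/375 kN·m ≈ 158.357333 kN·m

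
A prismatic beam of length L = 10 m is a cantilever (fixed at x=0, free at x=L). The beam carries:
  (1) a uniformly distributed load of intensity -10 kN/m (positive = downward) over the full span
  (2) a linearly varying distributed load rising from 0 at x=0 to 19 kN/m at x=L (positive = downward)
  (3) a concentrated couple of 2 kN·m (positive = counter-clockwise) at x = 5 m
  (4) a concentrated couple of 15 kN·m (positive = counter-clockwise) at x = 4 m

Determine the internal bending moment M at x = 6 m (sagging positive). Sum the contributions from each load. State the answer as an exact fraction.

M(6) = -776/15 kN·m

Load 1 — uniform load w=-10 kN/m over full span:
  M_1 = -w(L-x)²/2 = -(-10)·(10-6)²/2 = 80 kN·m
Load 2 — triangular load w₀=19 kN/m (0→w₀ over full span):
  M_2 = w₀Lx/2 - w₀L²/3 - w₀x³/(6L) = 19·10·6/2 - 19·10²/3 - 19·6³/(6·10) = -1976/15 kN·m
Load 3 — applied couple M₀=2 kN·m at a=5 m (b=L-a=5):
  M_3 = 0  [x>a] = 0 kN·m
Load 4 — applied couple M₀=15 kN·m at a=4 m (b=L-a=6):
  M_4 = 0  [x>a] = 0 kN·m
Superposition: M = Σ M_i = -776/15 kN·m ≈ -51.733333 kN·m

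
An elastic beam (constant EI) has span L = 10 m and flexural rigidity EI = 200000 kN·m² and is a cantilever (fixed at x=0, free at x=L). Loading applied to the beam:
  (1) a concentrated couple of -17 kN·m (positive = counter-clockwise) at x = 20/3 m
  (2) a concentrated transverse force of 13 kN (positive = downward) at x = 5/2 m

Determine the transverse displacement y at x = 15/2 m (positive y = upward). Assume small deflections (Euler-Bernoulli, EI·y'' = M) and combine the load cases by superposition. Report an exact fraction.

y(15/2) = -107/28800 m

Load 1 — applied couple M₀=-17 kN·m at a=20/3 m (b=L-a=10/3):
  y_1 = M₀a(2x-a)/(2EI)  [x>a] = (-17)·(20/3)·(2·(15/2)-(20/3))/(2·200000) = -17/7200 m
Load 2 — point force P=13 kN at a=5/2 m (b=L-a=15/2):
  y_2 = -Pa²(3x-a)/(6EI)  [x>a] = -13·(5/2)²·(3·(15/2)-(5/2))/(6·200000) = -13/9600 m
Superposition: y = Σ y_i = -107/28800 m ≈ -0.003715 m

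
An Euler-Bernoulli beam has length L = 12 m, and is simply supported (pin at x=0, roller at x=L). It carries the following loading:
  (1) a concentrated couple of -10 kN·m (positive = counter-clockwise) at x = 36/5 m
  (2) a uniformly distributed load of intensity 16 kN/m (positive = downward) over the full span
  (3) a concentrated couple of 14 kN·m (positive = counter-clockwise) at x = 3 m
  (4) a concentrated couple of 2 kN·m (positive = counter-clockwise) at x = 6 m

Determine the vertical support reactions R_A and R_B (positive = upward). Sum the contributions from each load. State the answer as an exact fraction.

Load 1 — applied couple M₀=-10 kN·m at a=36/5 m (b=L-a=24/5):
  R_A = M₀/L = (-10)/12 = -5/6 kN
  R_B = -M₀/L = -(-10)/12 = 5/6 kN
Load 2 — uniform load w=16 kN/m over full span:
  R_A = wL/2 = 16·12/2 = 96 kN
  R_B = wL/2 = 16·12/2 = 96 kN
Load 3 — applied couple M₀=14 kN·m at a=3 m (b=L-a=9):
  R_A = M₀/L = 14/12 = 7/6 kN
  R_B = -M₀/L = -14/12 = -7/6 kN
Load 4 — applied couple M₀=2 kN·m at a=6 m (b=L-a=6):
  R_A = M₀/L = 2/12 = 1/6 kN
  R_B = -M₀/L = -2/12 = -1/6 kN
Superposition: R_A = 193/2 kN, R_B = 191/2 kN

R_A = 193/2 kN, R_B = 191/2 kN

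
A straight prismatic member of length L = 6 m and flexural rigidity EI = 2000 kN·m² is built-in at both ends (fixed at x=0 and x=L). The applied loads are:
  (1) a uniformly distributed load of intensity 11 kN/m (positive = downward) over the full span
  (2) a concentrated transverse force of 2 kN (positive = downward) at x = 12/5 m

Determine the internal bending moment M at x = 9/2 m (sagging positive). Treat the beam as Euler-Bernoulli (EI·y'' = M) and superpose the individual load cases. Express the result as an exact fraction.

M(9/2) = 4029/1000 kN·m

Load 1 — uniform load w=11 kN/m over full span:
  M_1 = wLx/2 - wL²/12 - wx²/2 = 11·6·(9/2)/2 - 11·6²/12 - 11·(9/2)²/2 = 33/8 kN·m
Load 2 — point force P=2 kN at a=12/5 m (b=L-a=18/5):
  M_2 = Pa²(a+3b)(L-x)/L³ - Pa²b/L²  [x>a] = 2·(12/5)²·((12/5)+3·(18/5))·(6-(9/2))/6³ - 2·(12/5)²·(18/5)/6² = -12/125 kN·m
Superposition: M = Σ M_i = 4029/1000 kN·m ≈ 4.029000 kN·m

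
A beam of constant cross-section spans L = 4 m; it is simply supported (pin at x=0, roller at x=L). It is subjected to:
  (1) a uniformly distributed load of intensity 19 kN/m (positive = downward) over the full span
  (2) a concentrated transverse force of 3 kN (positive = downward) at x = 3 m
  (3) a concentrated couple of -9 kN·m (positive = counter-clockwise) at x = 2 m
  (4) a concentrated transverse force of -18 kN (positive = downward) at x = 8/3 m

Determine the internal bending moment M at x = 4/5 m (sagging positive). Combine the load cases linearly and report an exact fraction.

M(4/5) = 458/25 kN·m

Load 1 — uniform load w=19 kN/m over full span:
  M_1 = wx(L-x)/2 = 19·(4/5)·(4-(4/5))/2 = 608/25 kN·m
Load 2 — point force P=3 kN at a=3 m (b=L-a=1):
  M_2 = Pbx/L  [x≤a] = 3·1·(4/5)/4 = 3/5 kN·m
Load 3 — applied couple M₀=-9 kN·m at a=2 m (b=L-a=2):
  M_3 = M₀x/L  [x≤a] = (-9)·(4/5)/4 = -9/5 kN·m
Load 4 — point force P=-18 kN at a=8/3 m (b=L-a=4/3):
  M_4 = Pbx/L  [x≤a] = (-18)·(4/3)·(4/5)/4 = -24/5 kN·m
Superposition: M = Σ M_i = 458/25 kN·m ≈ 18.320000 kN·m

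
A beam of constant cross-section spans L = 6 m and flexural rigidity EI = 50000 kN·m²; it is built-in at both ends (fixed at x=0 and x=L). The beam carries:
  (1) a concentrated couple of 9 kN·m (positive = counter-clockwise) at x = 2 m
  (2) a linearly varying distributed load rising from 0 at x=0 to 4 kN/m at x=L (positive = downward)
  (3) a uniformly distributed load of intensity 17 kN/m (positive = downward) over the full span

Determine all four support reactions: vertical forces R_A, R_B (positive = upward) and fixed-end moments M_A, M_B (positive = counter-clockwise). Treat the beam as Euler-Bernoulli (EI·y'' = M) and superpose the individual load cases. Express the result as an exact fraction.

R_A = 283/5 kN, M_A = 279/5 kN·m, R_B = 287/5 kN, M_B = -276/5 kN·m

Load 1 — applied couple M₀=9 kN·m at a=2 m (b=L-a=4):
  R_A = 6M₀ab/L³ = 6·9·2·4/6³ = 2 kN
  M_A = M₀b(2a-b)/L² = 9·4·(2·2-4)/6² = 0 kN·m
  R_B = -6M₀ab/L³ = -6·9·2·4/6³ = -2 kN
  M_B = M₀a(2b-a)/L² = 9·2·(2·4-2)/6² = 3 kN·m
Load 2 — triangular load w₀=4 kN/m (0→w₀ over full span):
  R_A = 3w₀L/20 = 3·4·6/20 = 18/5 kN
  M_A = w₀L²/30 = 4·6²/30 = 24/5 kN·m
  R_B = 7w₀L/20 = 7·4·6/20 = 42/5 kN
  M_B = -w₀L²/20 = -4·6²/20 = -36/5 kN·m
Load 3 — uniform load w=17 kN/m over full span:
  R_A = wL/2 = 17·6/2 = 51 kN
  M_A = wL²/12 = 17·6²/12 = 51 kN·m
  R_B = wL/2 = 17·6/2 = 51 kN
  M_B = -wL²/12 = -17·6²/12 = -51 kN·m
Superposition: R_A = 283/5 kN, M_A = 279/5 kN·m, R_B = 287/5 kN, M_B = -276/5 kN·m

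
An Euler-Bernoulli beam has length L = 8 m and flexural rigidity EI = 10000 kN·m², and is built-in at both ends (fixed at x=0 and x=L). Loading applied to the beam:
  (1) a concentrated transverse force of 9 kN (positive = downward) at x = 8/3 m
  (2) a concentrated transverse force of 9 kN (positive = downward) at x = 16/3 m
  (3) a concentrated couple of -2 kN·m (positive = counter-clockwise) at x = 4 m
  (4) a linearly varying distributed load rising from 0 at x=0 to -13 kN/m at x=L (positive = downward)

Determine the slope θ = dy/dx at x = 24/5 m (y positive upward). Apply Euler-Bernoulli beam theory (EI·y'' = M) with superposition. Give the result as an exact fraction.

Load 1 — point force P=9 kN at a=8/3 m (b=L-a=16/3):
  θ_1 = Pa²(L-x)(2bL-(3b+a)(L-x))/(2L³EI)  [x>a] = 9·(8/3)²·(8-(24/5))·(2·(16/3)·8-(3·(16/3)+(8/3))·(8-(24/5)))/(2·8³·10000) = 8/15625 rad
Load 2 — point force P=9 kN at a=16/3 m (b=L-a=8/3):
  θ_2 = -Pb²x(2aL-(3a+b)x)/(2L³EI)  [x≤a] = -9·(8/3)²·(24/5)·(2·(16/3)·8-(3·(16/3)+(8/3))·(24/5))/(2·8³·10000) = 2/15625 rad
Load 3 — applied couple M₀=-2 kN·m at a=4 m (b=L-a=4):
  θ_3 = (R_Ax²/2 - M_Ax - M₀(x-a))/EI  [x>a] with R_A=-3/8, M_A=-1/2 = ((-3/8)·(24/5)²/2 - (-1/2)·(24/5) - (-2)·((24/5)-4))/10000 = -1/31250 rad
Load 4 — triangular load w₀=-13 kN/m (0→w₀ over full span):
  θ_4 = -w₀(2x(L-x)(L-2x)(x+2L)+x²(L-x)²)/(120LEI) = -(-13)·(2·(24/5)·(8-(24/5))·(8-2·(24/5))·((24/5)+2·8)+(24/5)²·(8-(24/5))²)/(120·8·10000) = -416/390625 rad
Superposition: θ = Σ θ_i = -357/781250 rad ≈ -0.000457 rad

θ(24/5) = -357/781250 rad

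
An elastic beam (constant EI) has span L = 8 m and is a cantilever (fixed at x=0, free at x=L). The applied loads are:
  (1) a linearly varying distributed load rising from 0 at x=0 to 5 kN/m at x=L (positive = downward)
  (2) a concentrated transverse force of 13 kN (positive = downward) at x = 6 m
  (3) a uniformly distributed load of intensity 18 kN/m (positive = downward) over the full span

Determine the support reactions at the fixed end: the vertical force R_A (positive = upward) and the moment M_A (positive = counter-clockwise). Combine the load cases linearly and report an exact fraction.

Load 1 — triangular load w₀=5 kN/m (0→w₀ over full span):
  R_A = w₀L/2 = 5·8/2 = 20 kN
  M_A = w₀L²/3 = 5·8²/3 = 320/3 kN·m
Load 2 — point force P=13 kN at a=6 m (b=L-a=2):
  R_A = P = 13 kN
  M_A = Pa = 13·6 = 78 kN·m
Load 3 — uniform load w=18 kN/m over full span:
  R_A = wL = 18·8 = 144 kN
  M_A = wL²/2 = 18·8²/2 = 576 kN·m
Superposition: R_A = 177 kN, M_A = 2282/3 kN·m

R_A = 177 kN, M_A = 2282/3 kN·m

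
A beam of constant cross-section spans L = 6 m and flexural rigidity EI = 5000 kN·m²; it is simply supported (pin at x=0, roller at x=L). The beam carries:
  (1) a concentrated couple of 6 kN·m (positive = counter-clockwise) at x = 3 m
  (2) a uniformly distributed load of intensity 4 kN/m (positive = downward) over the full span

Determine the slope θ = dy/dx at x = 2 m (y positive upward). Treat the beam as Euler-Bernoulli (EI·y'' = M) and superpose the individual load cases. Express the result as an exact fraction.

θ(2) = -101/30000 rad

Load 1 — applied couple M₀=6 kN·m at a=3 m (b=L-a=3):
  θ_1 = (M₀x²/(2L)+C₁)/EI  [x≤a] with C₁=M₀(3b²-L²)/(6L)=-3/2 = (6·2²/(2·6)+(-3/2))/5000 = 1/10000 rad
Load 2 — uniform load w=4 kN/m over full span:
  θ_2 = -w(L³-6Lx²+4x³)/(24EI) = -4·(6³-6·6·2²+4·2³)/(24·5000) = -13/3750 rad
Superposition: θ = Σ θ_i = -101/30000 rad ≈ -0.003367 rad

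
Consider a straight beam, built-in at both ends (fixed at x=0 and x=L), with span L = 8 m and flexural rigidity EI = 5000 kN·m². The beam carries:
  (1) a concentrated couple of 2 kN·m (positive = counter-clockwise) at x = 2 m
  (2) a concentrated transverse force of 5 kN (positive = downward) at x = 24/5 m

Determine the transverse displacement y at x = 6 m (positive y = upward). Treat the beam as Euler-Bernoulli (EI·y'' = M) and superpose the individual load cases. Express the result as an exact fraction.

Load 1 — applied couple M₀=2 kN·m at a=2 m (b=L-a=6):
  y_1 = (R_Ax³/6 - M_Ax²/2 - M₀(x-a)²/2)/EI  [x>a] with R_A=9/32, M_A=-3/8 = ((9/32)·6³/6 - (-3/8)·6²/2 - 2·(6-2)²/2)/5000 = 7/40000 m
Load 2 — point force P=5 kN at a=24/5 m (b=L-a=16/5):
  y_2 = -Pa²(L-x)²(3bL-(3b+a)(L-x))/(6L³EI)  [x>a] = -5·(24/5)²·(8-6)²·(3·(16/5)·8-(3·(16/5)+(24/5))·(8-6))/(6·8³·5000) = -9/6250 m
Superposition: y = Σ y_i = -253/200000 m ≈ -0.001265 m

y(6) = -253/200000 m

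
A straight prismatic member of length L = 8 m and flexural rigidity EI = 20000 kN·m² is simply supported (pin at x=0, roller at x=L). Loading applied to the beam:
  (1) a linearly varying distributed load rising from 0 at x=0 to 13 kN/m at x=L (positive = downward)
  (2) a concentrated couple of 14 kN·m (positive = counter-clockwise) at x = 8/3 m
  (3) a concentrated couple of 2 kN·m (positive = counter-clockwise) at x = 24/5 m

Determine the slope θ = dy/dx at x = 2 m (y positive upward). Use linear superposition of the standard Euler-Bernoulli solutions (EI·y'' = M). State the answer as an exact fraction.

θ(2) = -26101/6000000 rad

Load 1 — triangular load w₀=13 kN/m (0→w₀ over full span):
  θ_1 = -w₀(7L⁴-30L²x²+15x⁴)/(360LEI) = -13·(7·8⁴-30·8²·2²+15·2⁴)/(360·8·20000) = -17251/3600000 rad
Load 2 — applied couple M₀=14 kN·m at a=8/3 m (b=L-a=16/3):
  θ_2 = (M₀x²/(2L)+C₁)/EI  [x≤a] with C₁=M₀(3b²-L²)/(6L)=56/9 = (14·2²/(2·8)+(56/9))/20000 = 7/14400 rad
Load 3 — applied couple M₀=2 kN·m at a=24/5 m (b=L-a=16/5):
  θ_3 = (M₀x²/(2L)+C₁)/EI  [x≤a] with C₁=M₀(3b²-L²)/(6L)=-104/75 = (2·2²/(2·8)+(-104/75))/20000 = -133/3000000 rad
Superposition: θ = Σ θ_i = -26101/6000000 rad ≈ -0.004350 rad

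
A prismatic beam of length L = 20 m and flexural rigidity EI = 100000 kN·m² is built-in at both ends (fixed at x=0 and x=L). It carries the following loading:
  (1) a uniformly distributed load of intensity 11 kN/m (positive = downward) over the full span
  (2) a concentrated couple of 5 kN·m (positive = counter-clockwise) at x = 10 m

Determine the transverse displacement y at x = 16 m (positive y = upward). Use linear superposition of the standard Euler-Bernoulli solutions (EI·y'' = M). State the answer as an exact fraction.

y(16) = -2807/150000 m

Load 1 — uniform load w=11 kN/m over full span:
  y_1 = -wx²(L-x)²/(24EI) = -11·16²·(20-16)²/(24·100000) = -176/9375 m
Load 2 — applied couple M₀=5 kN·m at a=10 m (b=L-a=10):
  y_2 = (R_Ax³/6 - M_Ax²/2 - M₀(x-a)²/2)/EI  [x>a] with R_A=3/8, M_A=5/4 = ((3/8)·16³/6 - (5/4)·16²/2 - 5·(16-10)²/2)/100000 = 3/50000 m
Superposition: y = Σ y_i = -2807/150000 m ≈ -0.018713 m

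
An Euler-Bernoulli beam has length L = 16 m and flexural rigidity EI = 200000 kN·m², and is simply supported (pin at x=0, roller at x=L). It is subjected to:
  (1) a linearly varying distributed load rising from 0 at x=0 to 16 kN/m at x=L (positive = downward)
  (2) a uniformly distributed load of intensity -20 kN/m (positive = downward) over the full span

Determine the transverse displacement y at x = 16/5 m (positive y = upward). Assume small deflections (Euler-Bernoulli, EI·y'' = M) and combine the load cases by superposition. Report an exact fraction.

Load 1 — triangular load w₀=16 kN/m (0→w₀ over full span):
  y_1 = -w₀x(7L⁴-10L²x²+3x⁴)/(360LEI) = -16·(16/5)·(7·16⁴-10·16²·(16/5)²+3·(16/5)⁴)/(360·16·200000) = -2818048/146484375 m
Load 2 — uniform load w=-20 kN/m over full span:
  y_2 = -wx(L³-2Lx²+x³)/(24EI) = -(-20)·(16/5)·(16³-2·16·(16/5)²+(16/5)³)/(24·200000) = 59392/1171875 m
Superposition: y = Σ y_i = 4605952/146484375 m ≈ 0.031443 m

y(16/5) = 4605952/146484375 m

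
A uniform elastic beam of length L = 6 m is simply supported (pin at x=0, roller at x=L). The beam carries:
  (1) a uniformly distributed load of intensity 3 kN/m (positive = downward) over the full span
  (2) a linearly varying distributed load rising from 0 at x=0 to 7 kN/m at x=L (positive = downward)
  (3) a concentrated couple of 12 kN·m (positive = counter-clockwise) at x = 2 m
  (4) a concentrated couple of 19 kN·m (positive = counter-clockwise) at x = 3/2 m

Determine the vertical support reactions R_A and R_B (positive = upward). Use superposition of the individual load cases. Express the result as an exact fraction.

Load 1 — uniform load w=3 kN/m over full span:
  R_A = wL/2 = 3·6/2 = 9 kN
  R_B = wL/2 = 3·6/2 = 9 kN
Load 2 — triangular load w₀=7 kN/m (0→w₀ over full span):
  R_A = w₀L/6 = 7·6/6 = 7 kN
  R_B = w₀L/3 = 7·6/3 = 14 kN
Load 3 — applied couple M₀=12 kN·m at a=2 m (b=L-a=4):
  R_A = M₀/L = 12/6 = 2 kN
  R_B = -M₀/L = -12/6 = -2 kN
Load 4 — applied couple M₀=19 kN·m at a=3/2 m (b=L-a=9/2):
  R_A = M₀/L = 19/6 kN
  R_B = -M₀/L = -19/6 kN
Superposition: R_A = 127/6 kN, R_B = 107/6 kN

R_A = 127/6 kN, R_B = 107/6 kN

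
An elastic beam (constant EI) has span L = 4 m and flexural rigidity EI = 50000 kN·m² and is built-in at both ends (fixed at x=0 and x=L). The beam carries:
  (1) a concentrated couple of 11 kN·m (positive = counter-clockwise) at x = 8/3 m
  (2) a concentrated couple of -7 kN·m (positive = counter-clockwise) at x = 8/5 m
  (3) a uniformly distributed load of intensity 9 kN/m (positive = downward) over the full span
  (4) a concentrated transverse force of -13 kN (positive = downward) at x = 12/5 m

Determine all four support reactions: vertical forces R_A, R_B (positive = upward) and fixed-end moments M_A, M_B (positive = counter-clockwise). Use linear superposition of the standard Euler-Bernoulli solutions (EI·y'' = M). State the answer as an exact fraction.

Load 1 — applied couple M₀=11 kN·m at a=8/3 m (b=L-a=4/3):
  R_A = 6M₀ab/L³ = 6·11·(8/3)·(4/3)/4³ = 11/3 kN
  M_A = M₀b(2a-b)/L² = 11·(4/3)·(2·(8/3)-(4/3))/4² = 11/3 kN·m
  R_B = -6M₀ab/L³ = -6·11·(8/3)·(4/3)/4³ = -11/3 kN
  M_B = M₀a(2b-a)/L² = 11·(8/3)·(2·(4/3)-(8/3))/4² = 0 kN·m
Load 2 — applied couple M₀=-7 kN·m at a=8/5 m (b=L-a=12/5):
  R_A = 6M₀ab/L³ = 6·(-7)·(8/5)·(12/5)/4³ = -63/25 kN
  M_A = M₀b(2a-b)/L² = (-7)·(12/5)·(2·(8/5)-(12/5))/4² = -21/25 kN·m
  R_B = -6M₀ab/L³ = -6·(-7)·(8/5)·(12/5)/4³ = 63/25 kN
  M_B = M₀a(2b-a)/L² = (-7)·(8/5)·(2·(12/5)-(8/5))/4² = -56/25 kN·m
Load 3 — uniform load w=9 kN/m over full span:
  R_A = wL/2 = 9·4/2 = 18 kN
  M_A = wL²/12 = 9·4²/12 = 12 kN·m
  R_B = wL/2 = 9·4/2 = 18 kN
  M_B = -wL²/12 = -9·4²/12 = -12 kN·m
Load 4 — point force P=-13 kN at a=12/5 m (b=L-a=8/5):
  R_A = Pb²(3a+b)/L³ = (-13)·(8/5)²·(3·(12/5)+(8/5))/4³ = -572/125 kN
  M_A = Pab²/L² = (-13)·(12/5)·(8/5)²/4² = -624/125 kN·m
  R_B = Pa²(a+3b)/L³ = (-13)·(12/5)²·((12/5)+3·(8/5))/4³ = -1053/125 kN
  M_B = -Pa²b/L² = -(-13)·(12/5)²·(8/5)/4² = 936/125 kN·m
Superposition: R_A = 5464/375 kN, M_A = 3688/375 kN·m, R_B = 3161/375 kN, M_B = -844/125 kN·m

R_A = 5464/375 kN, M_A = 3688/375 kN·m, R_B = 3161/375 kN, M_B = -844/125 kN·m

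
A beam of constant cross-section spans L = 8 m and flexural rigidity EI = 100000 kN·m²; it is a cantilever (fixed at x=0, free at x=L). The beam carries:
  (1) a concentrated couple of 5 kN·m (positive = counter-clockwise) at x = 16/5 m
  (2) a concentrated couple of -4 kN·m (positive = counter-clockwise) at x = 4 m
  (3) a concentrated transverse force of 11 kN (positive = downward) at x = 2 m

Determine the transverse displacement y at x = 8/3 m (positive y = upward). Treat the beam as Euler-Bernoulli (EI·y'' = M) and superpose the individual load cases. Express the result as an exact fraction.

y(8/3) = -91/225000 m

Load 1 — applied couple M₀=5 kN·m at a=16/5 m (b=L-a=24/5):
  y_1 = M₀x²/(2EI)  [x≤a] = 5·(8/3)²/(2·100000) = 1/5625 m
Load 2 — applied couple M₀=-4 kN·m at a=4 m (b=L-a=4):
  y_2 = M₀x²/(2EI)  [x≤a] = (-4)·(8/3)²/(2·100000) = -4/28125 m
Load 3 — point force P=11 kN at a=2 m (b=L-a=6):
  y_3 = -Pa²(3x-a)/(6EI)  [x>a] = -11·2²·(3·(8/3)-2)/(6·100000) = -11/25000 m
Superposition: y = Σ y_i = -91/225000 m ≈ -0.000404 m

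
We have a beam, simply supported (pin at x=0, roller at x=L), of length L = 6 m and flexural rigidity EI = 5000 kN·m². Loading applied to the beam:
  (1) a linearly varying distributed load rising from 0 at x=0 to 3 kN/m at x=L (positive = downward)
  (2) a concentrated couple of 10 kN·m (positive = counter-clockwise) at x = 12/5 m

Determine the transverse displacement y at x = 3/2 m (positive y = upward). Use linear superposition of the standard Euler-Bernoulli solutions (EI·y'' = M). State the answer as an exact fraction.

Load 1 — triangular load w₀=3 kN/m (0→w₀ over full span):
  y_1 = -w₀x(7L⁴-10L²x²+3x⁴)/(360LEI) = -3·(3/2)·(7·6⁴-10·6²·(3/2)²+3·(3/2)⁴)/(360·6·5000) = -8829/2560000 m
Load 2 — applied couple M₀=10 kN·m at a=12/5 m (b=L-a=18/5):
  y_2 = (M₀x³/(6L)+C₁x)/EI  [x≤a] with C₁=M₀(3b²-L²)/(6L)=4/5 = (10·(3/2)³/(6·6)+(4/5)·(3/2))/5000 = 171/400000 m
Superposition: y = Σ y_i = -38673/12800000 m ≈ -0.003021 m

y(3/2) = -38673/12800000 m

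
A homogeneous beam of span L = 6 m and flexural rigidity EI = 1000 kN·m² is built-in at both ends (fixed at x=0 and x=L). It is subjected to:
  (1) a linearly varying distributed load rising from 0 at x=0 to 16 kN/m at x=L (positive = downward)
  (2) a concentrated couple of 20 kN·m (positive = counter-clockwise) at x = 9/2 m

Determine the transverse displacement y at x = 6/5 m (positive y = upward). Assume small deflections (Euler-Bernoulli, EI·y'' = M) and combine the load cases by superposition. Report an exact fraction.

Load 1 — triangular load w₀=16 kN/m (0→w₀ over full span):
  y_1 = -w₀x²(L-x)²(x+2L)/(120LEI) = -16·(6/5)²·(6-(6/5))²·((6/5)+2·6)/(120·6·1000) = -19008/1953125 m
Load 2 — applied couple M₀=20 kN·m at a=9/2 m (b=L-a=3/2):
  y_2 = (R_Ax³/6 - M_Ax²/2)/EI  [x≤a] with R_A=15/4, M_A=25/4 = ((15/4)·(6/5)³/6 - (25/4)·(6/5)²/2)/1000 = -171/50000 m
Superposition: y = Σ y_i = -411003/31250000 m ≈ -0.013152 m

y(6/5) = -411003/31250000 m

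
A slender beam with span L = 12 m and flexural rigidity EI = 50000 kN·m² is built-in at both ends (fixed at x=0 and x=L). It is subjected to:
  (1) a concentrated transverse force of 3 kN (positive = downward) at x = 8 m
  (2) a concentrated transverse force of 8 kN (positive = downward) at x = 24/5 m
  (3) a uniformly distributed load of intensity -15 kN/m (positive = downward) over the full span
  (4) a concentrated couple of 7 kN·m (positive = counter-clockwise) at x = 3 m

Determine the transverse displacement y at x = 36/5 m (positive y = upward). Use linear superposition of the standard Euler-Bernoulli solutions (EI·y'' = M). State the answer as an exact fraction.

y(36/5) = 5348439/390625000 m

Load 1 — point force P=3 kN at a=8 m (b=L-a=4):
  y_1 = -Pb²x²(3aL-(3a+b)x)/(6L³EI)  [x≤a] = -3·4²·(36/5)²·(3·8·12-(3·8+4)·(36/5))/(6·12³·50000) = -162/390625 m
Load 2 — point force P=8 kN at a=24/5 m (b=L-a=36/5):
  y_2 = -Pa²(L-x)²(3bL-(3b+a)(L-x))/(6L³EI)  [x>a] = -8·(24/5)²·(12-(36/5))²·(3·(36/5)·12-(3·(36/5)+(24/5))·(12-(36/5)))/(6·12³·50000) = -52992/48828125 m
Load 3 — uniform load w=-15 kN/m over full span:
  y_3 = -wx²(L-x)²/(24EI) = -(-15)·(36/5)²·(12-(36/5))²/(24·50000) = 5832/390625 m
Load 4 — applied couple M₀=7 kN·m at a=3 m (b=L-a=9):
  y_4 = (R_Ax³/6 - M_Ax²/2 - M₀(x-a)²/2)/EI  [x>a] with R_A=21/32, M_A=-21/16 = ((21/32)·(36/5)³/6 - (-21/16)·(36/5)²/2 - 7·((36/5)-3)²/2)/50000 = 819/3125000 m
Superposition: y = Σ y_i = 5348439/390625000 m ≈ 0.013692 m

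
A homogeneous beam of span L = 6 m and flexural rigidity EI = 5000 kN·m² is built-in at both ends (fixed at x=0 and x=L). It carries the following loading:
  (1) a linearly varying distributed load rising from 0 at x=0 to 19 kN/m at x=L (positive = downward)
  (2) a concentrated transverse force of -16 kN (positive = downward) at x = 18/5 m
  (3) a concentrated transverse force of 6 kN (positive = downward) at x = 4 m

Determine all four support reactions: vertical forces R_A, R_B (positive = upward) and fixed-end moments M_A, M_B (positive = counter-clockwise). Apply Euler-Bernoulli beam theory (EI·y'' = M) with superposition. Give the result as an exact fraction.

Load 1 — triangular load w₀=19 kN/m (0→w₀ over full span):
  R_A = 3w₀L/20 = 3·19·6/20 = 171/10 kN
  M_A = w₀L²/30 = 19·6²/30 = 114/5 kN·m
  R_B = 7w₀L/20 = 7·19·6/20 = 399/10 kN
  M_B = -w₀L²/20 = -19·6²/20 = -171/5 kN·m
Load 2 — point force P=-16 kN at a=18/5 m (b=L-a=12/5):
  R_A = Pb²(3a+b)/L³ = (-16)·(12/5)²·(3·(18/5)+(12/5))/6³ = -704/125 kN
  M_A = Pab²/L² = (-16)·(18/5)·(12/5)²/6² = -1152/125 kN·m
  R_B = Pa²(a+3b)/L³ = (-16)·(18/5)²·((18/5)+3·(12/5))/6³ = -1296/125 kN
  M_B = -Pa²b/L² = -(-16)·(18/5)²·(12/5)/6² = 1728/125 kN·m
Load 3 — point force P=6 kN at a=4 m (b=L-a=2):
  R_A = Pb²(3a+b)/L³ = 6·2²·(3·4+2)/6³ = 14/9 kN
  M_A = Pab²/L² = 6·4·2²/6² = 8/3 kN·m
  R_B = Pa²(a+3b)/L³ = 6·4²·(4+3·2)/6³ = 40/9 kN
  M_B = -Pa²b/L² = -6·4²·2/6² = -16/3 kN·m
Superposition: R_A = 29303/2250 kN, M_A = 6094/375 kN·m, R_B = 76447/2250 kN, M_B = -9641/375 kN·m

R_A = 29303/2250 kN, M_A = 6094/375 kN·m, R_B = 76447/2250 kN, M_B = -9641/375 kN·m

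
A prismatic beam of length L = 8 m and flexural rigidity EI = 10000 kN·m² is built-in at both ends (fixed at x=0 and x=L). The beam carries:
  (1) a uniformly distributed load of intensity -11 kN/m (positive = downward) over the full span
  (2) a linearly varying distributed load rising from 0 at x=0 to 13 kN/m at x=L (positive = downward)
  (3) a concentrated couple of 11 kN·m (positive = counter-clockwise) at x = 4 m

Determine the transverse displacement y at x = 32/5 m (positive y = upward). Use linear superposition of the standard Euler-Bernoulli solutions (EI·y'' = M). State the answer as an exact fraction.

Load 1 — uniform load w=-11 kN/m over full span:
  y_1 = -wx²(L-x)²/(24EI) = -(-11)·(32/5)²·(8-(32/5))²/(24·10000) = 5632/1171875 m
Load 2 — triangular load w₀=13 kN/m (0→w₀ over full span):
  y_2 = -w₀x²(L-x)²(x+2L)/(120LEI) = -13·(32/5)²·(8-(32/5))²·((32/5)+2·8)/(120·8·10000) = -93184/29296875 m
Load 3 — applied couple M₀=11 kN·m at a=4 m (b=L-a=4):
  y_3 = (R_Ax³/6 - M_Ax²/2 - M₀(x-a)²/2)/EI  [x>a] with R_A=33/16, M_A=11/4 = ((33/16)·(32/5)³/6 - (11/4)·(32/5)²/2 - 11·((32/5)-4)²/2)/10000 = 33/156250 m
Superposition: y = Σ y_i = 35869/19531250 m ≈ 0.001836 m

y(32/5) = 35869/19531250 m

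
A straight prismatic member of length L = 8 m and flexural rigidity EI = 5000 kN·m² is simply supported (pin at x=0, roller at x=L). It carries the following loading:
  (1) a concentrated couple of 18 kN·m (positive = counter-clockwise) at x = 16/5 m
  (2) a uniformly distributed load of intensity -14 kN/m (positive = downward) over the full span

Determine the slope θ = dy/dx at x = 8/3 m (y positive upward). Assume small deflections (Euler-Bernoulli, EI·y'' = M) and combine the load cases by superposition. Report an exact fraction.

θ(8/3) = 38911/1265625 rad

Load 1 — applied couple M₀=18 kN·m at a=16/5 m (b=L-a=24/5):
  θ_1 = (M₀x²/(2L)+C₁)/EI  [x≤a] with C₁=M₀(3b²-L²)/(6L)=48/25 = (18·(8/3)²/(2·8)+(48/25))/5000 = 31/15625 rad
Load 2 — uniform load w=-14 kN/m over full span:
  θ_2 = -w(L³-6Lx²+4x³)/(24EI) = -(-14)·(8³-6·8·(8/3)²+4·(8/3)³)/(24·5000) = 1456/50625 rad
Superposition: θ = Σ θ_i = 38911/1265625 rad ≈ 0.030744 rad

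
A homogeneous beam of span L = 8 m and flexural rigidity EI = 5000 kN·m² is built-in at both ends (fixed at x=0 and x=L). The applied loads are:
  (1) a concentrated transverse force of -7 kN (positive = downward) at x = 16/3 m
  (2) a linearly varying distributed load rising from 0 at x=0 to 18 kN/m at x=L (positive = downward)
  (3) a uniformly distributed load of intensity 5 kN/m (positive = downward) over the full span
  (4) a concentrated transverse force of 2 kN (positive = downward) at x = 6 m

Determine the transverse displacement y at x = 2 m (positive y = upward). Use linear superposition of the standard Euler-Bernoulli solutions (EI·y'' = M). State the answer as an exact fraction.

Load 1 — point force P=-7 kN at a=16/3 m (b=L-a=8/3):
  y_1 = -Pb²x²(3aL-(3a+b)x)/(6L³EI)  [x≤a] = -(-7)·(8/3)²·2²·(3·(16/3)·8-(3·(16/3)+(8/3))·2)/(6·8³·5000) = 119/101250 m
Load 2 — triangular load w₀=18 kN/m (0→w₀ over full span):
  y_2 = -w₀x²(L-x)²(x+2L)/(120LEI) = -18·2²·(8-2)²·(2+2·8)/(120·8·5000) = -243/25000 m
Load 3 — uniform load w=5 kN/m over full span:
  y_3 = -wx²(L-x)²/(24EI) = -5·2²·(8-2)²/(24·5000) = -3/500 m
Load 4 — point force P=2 kN at a=6 m (b=L-a=2):
  y_4 = -Pb²x²(3aL-(3a+b)x)/(6L³EI)  [x≤a] = -2·2²·2²·(3·6·8-(3·6+2)·2)/(6·8³·5000) = -13/60000 m
Superposition: y = Σ y_i = -119567/8100000 m ≈ -0.014761 m

y(2) = -119567/8100000 m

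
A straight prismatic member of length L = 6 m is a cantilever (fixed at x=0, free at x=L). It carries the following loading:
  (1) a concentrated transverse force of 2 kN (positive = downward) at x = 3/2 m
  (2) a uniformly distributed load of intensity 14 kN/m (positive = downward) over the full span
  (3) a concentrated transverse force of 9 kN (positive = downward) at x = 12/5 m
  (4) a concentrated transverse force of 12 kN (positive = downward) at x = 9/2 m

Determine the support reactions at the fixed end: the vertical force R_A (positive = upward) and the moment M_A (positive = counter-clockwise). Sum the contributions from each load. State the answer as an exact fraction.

R_A = 107 kN, M_A = 1653/5 kN·m

Load 1 — point force P=2 kN at a=3/2 m (b=L-a=9/2):
  R_A = P = 2 kN
  M_A = Pa = 2·(3/2) = 3 kN·m
Load 2 — uniform load w=14 kN/m over full span:
  R_A = wL = 14·6 = 84 kN
  M_A = wL²/2 = 14·6²/2 = 252 kN·m
Load 3 — point force P=9 kN at a=12/5 m (b=L-a=18/5):
  R_A = P = 9 kN
  M_A = Pa = 9·(12/5) = 108/5 kN·m
Load 4 — point force P=12 kN at a=9/2 m (b=L-a=3/2):
  R_A = P = 12 kN
  M_A = Pa = 12·(9/2) = 54 kN·m
Superposition: R_A = 107 kN, M_A = 1653/5 kN·m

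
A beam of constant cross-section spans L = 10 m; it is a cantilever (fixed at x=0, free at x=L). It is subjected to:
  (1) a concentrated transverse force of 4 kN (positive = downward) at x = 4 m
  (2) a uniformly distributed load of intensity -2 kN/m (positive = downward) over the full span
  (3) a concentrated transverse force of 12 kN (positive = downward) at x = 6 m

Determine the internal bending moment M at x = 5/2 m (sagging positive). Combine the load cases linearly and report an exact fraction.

Load 1 — point force P=4 kN at a=4 m (b=L-a=6):
  M_1 = -P(a-x)  [x≤a] = -4·(4-(5/2)) = -6 kN·m
Load 2 — uniform load w=-2 kN/m over full span:
  M_2 = -w(L-x)²/2 = -(-2)·(10-(5/2))²/2 = 225/4 kN·m
Load 3 — point force P=12 kN at a=6 m (b=L-a=4):
  M_3 = -P(a-x)  [x≤a] = -12·(6-(5/2)) = -42 kN·m
Superposition: M = Σ M_i = 33/4 kN·m ≈ 8.250000 kN·m

M(5/2) = 33/4 kN·m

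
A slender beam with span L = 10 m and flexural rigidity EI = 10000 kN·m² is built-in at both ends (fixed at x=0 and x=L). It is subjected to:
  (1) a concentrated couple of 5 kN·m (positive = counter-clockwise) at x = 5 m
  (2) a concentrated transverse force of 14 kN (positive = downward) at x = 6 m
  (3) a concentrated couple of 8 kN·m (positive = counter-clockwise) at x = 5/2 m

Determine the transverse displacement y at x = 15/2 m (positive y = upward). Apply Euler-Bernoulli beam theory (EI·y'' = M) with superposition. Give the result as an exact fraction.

y(15/2) = -409/128000 m

Load 1 — applied couple M₀=5 kN·m at a=5 m (b=L-a=5):
  y_1 = (R_Ax³/6 - M_Ax²/2 - M₀(x-a)²/2)/EI  [x>a] with R_A=3/4, M_A=5/4 = ((3/4)·(15/2)³/6 - (5/4)·(15/2)²/2 - 5·((15/2)-5)²/2)/10000 = 1/5120 m
Load 2 — point force P=14 kN at a=6 m (b=L-a=4):
  y_2 = -Pa²(L-x)²(3bL-(3b+a)(L-x))/(6L³EI)  [x>a] = -14·6²·(10-(15/2))²·(3·4·10-(3·4+6)·(10-(15/2)))/(6·10³·10000) = -63/16000 m
Load 3 — applied couple M₀=8 kN·m at a=5/2 m (b=L-a=15/2):
  y_3 = (R_Ax³/6 - M_Ax²/2 - M₀(x-a)²/2)/EI  [x>a] with R_A=9/10, M_A=-3/2 = ((9/10)·(15/2)³/6 - (-3/2)·(15/2)²/2 - 8·((15/2)-(5/2))²/2)/10000 = 7/12800 m
Superposition: y = Σ y_i = -409/128000 m ≈ -0.003195 m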